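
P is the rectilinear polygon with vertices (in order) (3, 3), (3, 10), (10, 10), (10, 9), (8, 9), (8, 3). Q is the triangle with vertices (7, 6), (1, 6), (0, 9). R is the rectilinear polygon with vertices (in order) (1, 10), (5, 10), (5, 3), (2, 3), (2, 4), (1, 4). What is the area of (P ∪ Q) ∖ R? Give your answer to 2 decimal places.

24.29

|P ∪ Q| = 42.5714.
|(P ∪ Q) ∩ R| = 18.2857.
|(P ∪ Q) ∖ R| = 42.5714 − 18.2857 = 24.29.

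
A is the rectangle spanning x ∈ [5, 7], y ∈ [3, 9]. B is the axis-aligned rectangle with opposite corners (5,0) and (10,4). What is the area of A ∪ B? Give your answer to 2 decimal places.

By inclusion–exclusion:
Individual areas: |A| = 12, |B| = 20.
|A∩B|: x∈[5,7], y∈[3,4] → 2·1 = 2.
|A ∪ B| = 32 − 2 = 30.00.

30.00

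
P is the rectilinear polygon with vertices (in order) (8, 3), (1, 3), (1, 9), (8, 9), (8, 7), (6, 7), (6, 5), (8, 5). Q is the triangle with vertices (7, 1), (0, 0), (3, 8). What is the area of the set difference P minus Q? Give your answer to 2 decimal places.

26.17

|P| = 38, |P∩Q| = 11.8304.
|P ∖ Q| = |P| − |P∩Q| = 38 − 11.8304 = 26.17.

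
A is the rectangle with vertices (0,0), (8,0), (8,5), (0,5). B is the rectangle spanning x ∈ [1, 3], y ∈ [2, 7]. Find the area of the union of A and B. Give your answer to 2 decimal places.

By inclusion–exclusion:
Individual areas: |A| = 40, |B| = 10.
|A∩B|: x∈[1,3], y∈[2,5] → 2·3 = 6.
|A ∪ B| = 50 − 6 = 44.00.

44.00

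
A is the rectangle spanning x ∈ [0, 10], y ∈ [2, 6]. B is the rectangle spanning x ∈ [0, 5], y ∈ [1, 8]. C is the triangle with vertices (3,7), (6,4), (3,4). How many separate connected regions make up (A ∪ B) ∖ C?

1

(A ∪ B) ∖ C is a single connected region.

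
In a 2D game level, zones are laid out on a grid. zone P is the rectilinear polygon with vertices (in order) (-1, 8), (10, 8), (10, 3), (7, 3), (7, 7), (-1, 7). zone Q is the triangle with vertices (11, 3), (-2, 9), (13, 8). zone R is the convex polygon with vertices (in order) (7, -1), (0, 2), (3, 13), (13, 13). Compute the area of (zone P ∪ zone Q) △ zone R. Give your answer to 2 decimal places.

|zone P ∪ zone Q| = 44.2115.
|(zone P ∪ zone Q) ∩ zone R| = 28.5329.
|(zone P ∪ zone Q) △ zone R| = 44.2115 + 113 − 57.0659 = 100.15.

100.15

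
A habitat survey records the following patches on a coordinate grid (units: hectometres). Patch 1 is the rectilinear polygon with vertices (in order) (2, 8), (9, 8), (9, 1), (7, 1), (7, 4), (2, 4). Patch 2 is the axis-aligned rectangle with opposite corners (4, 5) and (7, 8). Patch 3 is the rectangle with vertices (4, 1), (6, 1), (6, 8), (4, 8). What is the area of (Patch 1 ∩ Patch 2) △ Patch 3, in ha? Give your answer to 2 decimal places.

11.00

|Patch 1 ∩ Patch 2| = 9.
|(Patch 1 ∩ Patch 2) ∩ Patch 3| = 6.
|(Patch 1 ∩ Patch 2) △ Patch 3| = 9 + 14 − 12 = 11.00.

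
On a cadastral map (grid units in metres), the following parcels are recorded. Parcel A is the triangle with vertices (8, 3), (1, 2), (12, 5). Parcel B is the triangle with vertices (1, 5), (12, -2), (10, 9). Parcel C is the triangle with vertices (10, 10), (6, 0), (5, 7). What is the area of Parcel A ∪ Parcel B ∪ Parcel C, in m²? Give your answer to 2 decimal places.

By inclusion–exclusion:
Individual areas: |Parcel A| = 5, |Parcel B| = 53.5, |Parcel C| = 19.
|Parcel A∩Parcel B| = 4.0142.
|Parcel A∩Parcel C| = 1.2392.
|Parcel B∩Parcel C| = 15.4043.
|Parcel A∩Parcel B∩Parcel C| = 1.2392.
|Parcel A ∪ Parcel B ∪ Parcel C| = 77.5 − 20.6577 + 1.2392 = 58.08.

58.08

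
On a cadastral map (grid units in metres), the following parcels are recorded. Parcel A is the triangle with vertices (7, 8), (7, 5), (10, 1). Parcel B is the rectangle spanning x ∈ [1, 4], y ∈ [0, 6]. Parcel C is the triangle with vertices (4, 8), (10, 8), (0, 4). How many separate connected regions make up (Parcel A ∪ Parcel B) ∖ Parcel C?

3

(Parcel A ∪ Parcel B) ∖ Parcel C splits into 3 disjoint pieces (area 4.2366, area 15, area 0.5).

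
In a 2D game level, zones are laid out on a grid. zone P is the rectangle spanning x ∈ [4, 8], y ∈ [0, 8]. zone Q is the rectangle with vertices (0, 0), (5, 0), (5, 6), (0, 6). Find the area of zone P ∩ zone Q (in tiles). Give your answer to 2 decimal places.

|zone P∩zone Q|: x∈[4,5], y∈[0,6] → 1·6 = 6.

6.00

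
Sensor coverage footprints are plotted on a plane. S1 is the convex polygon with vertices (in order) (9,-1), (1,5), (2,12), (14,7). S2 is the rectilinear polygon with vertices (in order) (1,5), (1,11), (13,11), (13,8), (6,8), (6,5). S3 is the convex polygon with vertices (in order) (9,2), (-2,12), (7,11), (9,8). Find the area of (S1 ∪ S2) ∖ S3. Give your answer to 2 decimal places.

68.23

|S1 ∪ S2| = 109.0714.
|(S1 ∪ S2) ∩ S3| = 40.8434.
|(S1 ∪ S2) ∖ S3| = 109.0714 − 40.8434 = 68.23.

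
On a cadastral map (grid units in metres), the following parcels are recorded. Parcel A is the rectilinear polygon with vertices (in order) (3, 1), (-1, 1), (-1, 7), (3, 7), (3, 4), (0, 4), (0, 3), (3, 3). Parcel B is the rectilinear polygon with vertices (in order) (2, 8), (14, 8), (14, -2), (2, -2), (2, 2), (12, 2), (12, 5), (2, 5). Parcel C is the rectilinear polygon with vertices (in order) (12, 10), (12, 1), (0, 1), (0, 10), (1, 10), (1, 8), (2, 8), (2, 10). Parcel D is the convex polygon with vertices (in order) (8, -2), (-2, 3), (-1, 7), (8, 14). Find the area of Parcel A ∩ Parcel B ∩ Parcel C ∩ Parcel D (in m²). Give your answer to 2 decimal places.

3.00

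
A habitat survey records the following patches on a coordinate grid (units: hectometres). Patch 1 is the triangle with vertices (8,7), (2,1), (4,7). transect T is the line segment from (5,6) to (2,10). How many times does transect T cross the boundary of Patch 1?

The segment meets the boundary at (4.25,7).

1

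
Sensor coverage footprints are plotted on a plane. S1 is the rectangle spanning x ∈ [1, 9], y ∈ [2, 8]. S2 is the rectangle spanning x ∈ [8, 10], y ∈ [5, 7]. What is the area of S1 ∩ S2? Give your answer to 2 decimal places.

|S1∩S2|: x∈[8,9], y∈[5,7] → 1·2 = 2.

2.00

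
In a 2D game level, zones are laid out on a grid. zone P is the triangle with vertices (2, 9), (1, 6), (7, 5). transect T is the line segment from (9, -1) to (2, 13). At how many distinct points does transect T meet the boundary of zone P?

2

The segment meets the boundary at (5.333,6.333), (5.909,5.182).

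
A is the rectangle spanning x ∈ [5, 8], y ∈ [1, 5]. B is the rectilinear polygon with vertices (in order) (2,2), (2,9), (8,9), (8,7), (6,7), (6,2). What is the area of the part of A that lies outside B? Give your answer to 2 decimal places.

|A| = 12, |A∩B| = 3.
|A ∖ B| = |A| − |A∩B| = 12 − 3 = 9.00.

9.00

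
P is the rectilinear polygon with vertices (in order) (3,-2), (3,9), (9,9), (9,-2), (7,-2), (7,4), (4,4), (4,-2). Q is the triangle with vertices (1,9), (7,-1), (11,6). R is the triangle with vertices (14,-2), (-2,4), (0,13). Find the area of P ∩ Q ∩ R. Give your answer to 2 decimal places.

19.23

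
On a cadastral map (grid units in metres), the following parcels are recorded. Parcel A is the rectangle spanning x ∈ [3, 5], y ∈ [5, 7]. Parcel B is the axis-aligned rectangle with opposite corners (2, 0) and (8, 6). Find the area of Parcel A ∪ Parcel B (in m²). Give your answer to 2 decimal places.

By inclusion–exclusion:
Individual areas: |Parcel A| = 4, |Parcel B| = 36.
|Parcel A∩Parcel B|: x∈[3,5], y∈[5,6] → 2·1 = 2.
|Parcel A ∪ Parcel B| = 40 − 2 = 38.00.

38.00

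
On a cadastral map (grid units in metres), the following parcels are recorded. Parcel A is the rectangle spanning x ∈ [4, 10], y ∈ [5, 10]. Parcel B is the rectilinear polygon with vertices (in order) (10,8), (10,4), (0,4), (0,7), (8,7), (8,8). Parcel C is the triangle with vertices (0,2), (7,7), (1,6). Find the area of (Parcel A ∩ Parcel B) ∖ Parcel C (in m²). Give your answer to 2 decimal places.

|Parcel A ∩ Parcel B| = 14.
|(Parcel A ∩ Parcel B) ∩ Parcel C| = 2.45.
|(Parcel A ∩ Parcel B) ∖ Parcel C| = 14 − 2.45 = 11.55.

11.55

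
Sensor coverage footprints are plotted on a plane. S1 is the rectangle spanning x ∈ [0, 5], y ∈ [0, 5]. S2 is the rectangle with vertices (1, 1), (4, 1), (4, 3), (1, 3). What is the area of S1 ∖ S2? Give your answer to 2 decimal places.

19.00

|S1∩S2|: x∈[1,4], y∈[1,3] → 3·2 = 6.
|S1| = 25.
|S1 ∖ S2| = |S1| − |S1∩S2| = 25 − 6 = 19.00.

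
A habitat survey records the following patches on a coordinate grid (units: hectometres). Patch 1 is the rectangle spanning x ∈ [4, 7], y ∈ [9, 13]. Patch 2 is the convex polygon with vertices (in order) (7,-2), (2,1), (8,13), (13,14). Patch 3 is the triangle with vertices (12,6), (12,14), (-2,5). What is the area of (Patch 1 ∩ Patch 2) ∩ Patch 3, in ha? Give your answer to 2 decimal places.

0.98

The region (Patch 1 ∩ Patch 2) ∩ Patch 3 is the polygon with vertices (6,9), (6.842,10.684), (7,10.786), (7,9).
By the shoelace formula its area is 0.98.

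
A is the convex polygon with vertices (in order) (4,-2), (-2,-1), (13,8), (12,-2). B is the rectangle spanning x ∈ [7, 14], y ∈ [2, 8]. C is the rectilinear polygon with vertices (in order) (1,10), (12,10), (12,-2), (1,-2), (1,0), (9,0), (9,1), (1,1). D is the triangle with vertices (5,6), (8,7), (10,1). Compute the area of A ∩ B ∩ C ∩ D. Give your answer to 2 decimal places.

The intersection is the polygon with vertices (7,4.4), (8.556,5.333), (9.667,2), (9,2), (7,4).
By the shoelace formula its area is 4.31.

4.31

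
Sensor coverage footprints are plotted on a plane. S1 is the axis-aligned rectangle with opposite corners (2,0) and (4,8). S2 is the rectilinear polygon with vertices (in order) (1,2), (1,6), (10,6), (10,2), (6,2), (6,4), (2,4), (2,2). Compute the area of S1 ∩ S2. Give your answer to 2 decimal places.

4.00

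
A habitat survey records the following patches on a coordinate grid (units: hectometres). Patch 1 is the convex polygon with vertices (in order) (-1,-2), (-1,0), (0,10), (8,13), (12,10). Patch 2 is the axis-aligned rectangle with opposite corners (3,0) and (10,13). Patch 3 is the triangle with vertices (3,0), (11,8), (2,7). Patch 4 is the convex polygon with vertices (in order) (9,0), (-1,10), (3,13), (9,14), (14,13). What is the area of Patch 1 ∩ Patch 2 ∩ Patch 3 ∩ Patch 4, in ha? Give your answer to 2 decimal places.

The intersection is the polygon with vertices (3,7.111), (9.674,7.853), (5.24,3.76), (3,6).
By the shoelace formula its area is 13.26.

13.26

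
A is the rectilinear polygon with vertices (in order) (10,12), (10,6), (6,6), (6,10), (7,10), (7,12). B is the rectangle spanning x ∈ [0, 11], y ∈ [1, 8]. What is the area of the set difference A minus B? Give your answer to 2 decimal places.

|A| = 22, |A∩B| = 8.
|A ∖ B| = |A| − |A∩B| = 22 − 8 = 14.00.

14.00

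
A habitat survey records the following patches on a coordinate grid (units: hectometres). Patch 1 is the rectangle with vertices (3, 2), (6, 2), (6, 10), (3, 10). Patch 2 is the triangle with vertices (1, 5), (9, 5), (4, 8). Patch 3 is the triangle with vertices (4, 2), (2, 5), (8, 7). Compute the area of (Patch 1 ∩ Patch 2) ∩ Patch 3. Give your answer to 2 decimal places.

2.50

The region (Patch 1 ∩ Patch 2) ∩ Patch 3 is the polygon with vertices (3,5), (3,5.333), (6,6.333), (6,5).
By the shoelace formula its area is 2.50.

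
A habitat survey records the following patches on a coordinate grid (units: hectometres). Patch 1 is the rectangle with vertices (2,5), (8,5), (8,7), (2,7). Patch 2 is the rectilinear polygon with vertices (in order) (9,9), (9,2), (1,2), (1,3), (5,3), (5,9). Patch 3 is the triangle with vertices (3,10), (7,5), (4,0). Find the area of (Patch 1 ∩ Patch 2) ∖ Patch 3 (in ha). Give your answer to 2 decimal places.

|Patch 1 ∩ Patch 2| = 6.
|(Patch 1 ∩ Patch 2) ∩ Patch 3| = 2.4.
|(Patch 1 ∩ Patch 2) ∖ Patch 3| = 6 − 2.4 = 3.60.

3.60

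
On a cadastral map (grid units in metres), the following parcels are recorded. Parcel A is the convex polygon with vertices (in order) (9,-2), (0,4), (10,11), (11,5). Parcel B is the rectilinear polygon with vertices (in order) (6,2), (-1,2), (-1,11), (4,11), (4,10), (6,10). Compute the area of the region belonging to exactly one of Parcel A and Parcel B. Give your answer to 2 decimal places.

|Parcel A| = 71, |Parcel B| = 61, |Parcel A∩Parcel B| = 21.6.
|Parcel A △ Parcel B| = |Parcel A| + |Parcel B| − 2·|Parcel A∩Parcel B| = 71 + 61 − 43.2 = 88.80.

88.80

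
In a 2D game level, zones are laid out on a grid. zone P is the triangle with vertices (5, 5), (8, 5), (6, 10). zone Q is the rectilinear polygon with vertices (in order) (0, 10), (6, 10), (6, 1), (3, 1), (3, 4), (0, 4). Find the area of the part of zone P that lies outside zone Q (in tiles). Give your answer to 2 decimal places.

5.00

|zone P| = 7.5, |zone P∩zone Q| = 2.5.
|zone P ∖ zone Q| = |zone P| − |zone P∩zone Q| = 7.5 − 2.5 = 5.00.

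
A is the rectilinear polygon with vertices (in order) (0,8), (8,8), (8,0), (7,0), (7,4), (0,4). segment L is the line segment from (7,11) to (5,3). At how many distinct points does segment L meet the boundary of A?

2

The segment meets the boundary at (5.25,4), (6.25,8).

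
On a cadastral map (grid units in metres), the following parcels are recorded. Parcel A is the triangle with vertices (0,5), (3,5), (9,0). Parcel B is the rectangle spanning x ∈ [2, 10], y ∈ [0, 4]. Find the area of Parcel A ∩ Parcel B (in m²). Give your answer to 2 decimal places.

4.79

The intersection is the polygon with vertices (9,0), (2,3.889), (2,4), (4.2,4).
By the shoelace formula its area is 4.79.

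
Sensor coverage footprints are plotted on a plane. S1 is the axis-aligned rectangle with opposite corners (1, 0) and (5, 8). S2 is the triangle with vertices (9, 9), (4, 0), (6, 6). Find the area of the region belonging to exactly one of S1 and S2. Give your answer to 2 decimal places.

36.80

|S1| = 32, |S2| = 6, |S1∩S2| = 0.6.
|S1 △ S2| = |S1| + |S2| − 2·|S1∩S2| = 32 + 6 − 1.2 = 36.80.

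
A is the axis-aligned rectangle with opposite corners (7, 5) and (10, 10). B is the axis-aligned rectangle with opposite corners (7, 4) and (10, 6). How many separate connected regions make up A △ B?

2

A △ B splits into 2 disjoint pieces (area 12, area 3).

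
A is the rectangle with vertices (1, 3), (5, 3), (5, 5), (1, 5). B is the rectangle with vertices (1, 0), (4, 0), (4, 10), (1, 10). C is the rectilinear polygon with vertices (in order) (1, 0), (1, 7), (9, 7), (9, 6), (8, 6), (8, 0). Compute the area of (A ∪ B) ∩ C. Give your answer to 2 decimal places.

|A ∪ B| = 32.
|(A ∪ B) ∩ C| = 23.00.

23.00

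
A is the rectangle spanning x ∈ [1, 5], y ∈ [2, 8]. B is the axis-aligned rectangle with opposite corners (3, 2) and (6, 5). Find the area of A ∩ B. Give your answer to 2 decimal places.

|A∩B|: x∈[3,5], y∈[2,5] → 2·3 = 6.

6.00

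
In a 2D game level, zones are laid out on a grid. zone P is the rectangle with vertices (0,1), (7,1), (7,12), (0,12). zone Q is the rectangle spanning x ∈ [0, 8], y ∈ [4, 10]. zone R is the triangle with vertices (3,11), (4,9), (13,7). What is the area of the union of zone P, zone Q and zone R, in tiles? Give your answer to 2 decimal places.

85.22

By inclusion–exclusion:
Individual areas: |zone P| = 77, |zone Q| = 48, |zone R| = 8.
|zone P∩zone Q|: x∈[0,7], y∈[4,10] → 7·6 = 42.
|zone P∩zone R| = 4.8.
|zone Q∩zone R| = 4.7778.
|zone P∩zone Q∩zone R| = 3.8.
|zone P ∪ zone Q ∪ zone R| = 133 − 51.5778 + 3.8 = 85.22.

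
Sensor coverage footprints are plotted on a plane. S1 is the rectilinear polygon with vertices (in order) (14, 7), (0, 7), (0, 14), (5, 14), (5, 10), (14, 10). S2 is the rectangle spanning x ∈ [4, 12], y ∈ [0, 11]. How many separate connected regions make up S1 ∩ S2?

1

S1 ∩ S2 is a single connected region.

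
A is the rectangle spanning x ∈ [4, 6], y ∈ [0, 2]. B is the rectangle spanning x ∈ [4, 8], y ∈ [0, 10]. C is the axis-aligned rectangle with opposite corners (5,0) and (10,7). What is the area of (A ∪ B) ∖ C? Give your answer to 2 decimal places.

|A ∪ B| = 40.
|(A ∪ B) ∩ C| = 21.
|(A ∪ B) ∖ C| = 40 − 21 = 19.00.

19.00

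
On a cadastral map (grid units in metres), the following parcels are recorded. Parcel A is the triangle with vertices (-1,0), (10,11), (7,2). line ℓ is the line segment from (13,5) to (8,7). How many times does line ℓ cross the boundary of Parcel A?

1

The segment meets the boundary at (8.588,6.765).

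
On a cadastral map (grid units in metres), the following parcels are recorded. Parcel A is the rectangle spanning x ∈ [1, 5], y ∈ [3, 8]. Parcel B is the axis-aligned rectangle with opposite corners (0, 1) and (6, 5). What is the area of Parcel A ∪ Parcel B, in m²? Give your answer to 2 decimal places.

36.00

By inclusion–exclusion:
Individual areas: |Parcel A| = 20, |Parcel B| = 24.
|Parcel A∩Parcel B|: x∈[1,5], y∈[3,5] → 4·2 = 8.
|Parcel A ∪ Parcel B| = 44 − 8 = 36.00.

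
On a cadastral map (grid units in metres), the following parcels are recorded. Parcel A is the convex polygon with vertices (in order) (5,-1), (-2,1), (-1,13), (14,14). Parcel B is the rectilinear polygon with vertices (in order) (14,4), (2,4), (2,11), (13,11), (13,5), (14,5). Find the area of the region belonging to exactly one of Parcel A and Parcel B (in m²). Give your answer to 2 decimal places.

|Parcel A| = 151, |Parcel B| = 78, |Parcel A∩Parcel B| = 56.7.
|Parcel A △ Parcel B| = |Parcel A| + |Parcel B| − 2·|Parcel A∩Parcel B| = 151 + 78 − 113.4 = 115.60.

115.60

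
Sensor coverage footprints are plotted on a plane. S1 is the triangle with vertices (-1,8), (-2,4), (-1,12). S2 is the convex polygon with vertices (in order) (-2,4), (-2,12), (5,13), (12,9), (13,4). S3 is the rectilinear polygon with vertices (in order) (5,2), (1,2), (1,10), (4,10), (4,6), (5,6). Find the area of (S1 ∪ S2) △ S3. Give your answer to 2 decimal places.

99.00

|S1 ∪ S2| = 111.
|(S1 ∪ S2) ∩ S3| = 20.
|(S1 ∪ S2) △ S3| = 111 + 28 − 40 = 99.00.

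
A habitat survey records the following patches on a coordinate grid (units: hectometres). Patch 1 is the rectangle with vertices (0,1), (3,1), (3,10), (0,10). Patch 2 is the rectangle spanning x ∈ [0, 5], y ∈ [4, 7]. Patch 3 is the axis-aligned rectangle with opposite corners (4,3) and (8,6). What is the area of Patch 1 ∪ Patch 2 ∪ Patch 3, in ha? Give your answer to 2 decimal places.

43.00

By inclusion–exclusion:
Individual areas: |Patch 1| = 27, |Patch 2| = 15, |Patch 3| = 12.
|Patch 1∩Patch 2|: x∈[0,3], y∈[4,7] → 3·3 = 9.
|Patch 1∩Patch 3| = 0 (no overlap).
|Patch 2∩Patch 3|: x∈[4,5], y∈[4,6] → 1·2 = 2.
|Patch 1∩Patch 2∩Patch 3| = 0.
|Patch 1 ∪ Patch 2 ∪ Patch 3| = 54 − 11 + 0 = 43.00.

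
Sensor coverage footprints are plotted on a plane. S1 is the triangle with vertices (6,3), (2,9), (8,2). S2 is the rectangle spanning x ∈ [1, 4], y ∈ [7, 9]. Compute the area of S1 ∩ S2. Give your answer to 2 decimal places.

The intersection is the polygon with vertices (2,9), (3.714,7), (3.333,7).
By the shoelace formula its area is 0.38.

0.38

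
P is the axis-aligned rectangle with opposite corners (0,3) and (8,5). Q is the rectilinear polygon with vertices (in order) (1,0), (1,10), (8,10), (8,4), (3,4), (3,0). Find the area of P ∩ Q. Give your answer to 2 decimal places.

9.00

The intersection is the polygon with vertices (8,4), (3,4), (3,3), (1,3), (1,5), (8,5).
By the shoelace formula its area is 9.00.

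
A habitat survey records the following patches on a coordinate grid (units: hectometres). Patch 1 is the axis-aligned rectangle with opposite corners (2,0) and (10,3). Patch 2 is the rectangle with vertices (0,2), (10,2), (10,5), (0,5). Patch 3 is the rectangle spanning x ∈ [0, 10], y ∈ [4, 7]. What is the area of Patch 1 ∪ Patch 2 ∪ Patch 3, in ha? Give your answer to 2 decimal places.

66.00

By inclusion–exclusion:
Individual areas: |Patch 1| = 24, |Patch 2| = 30, |Patch 3| = 30.
|Patch 1∩Patch 2|: x∈[2,10], y∈[2,3] → 8·1 = 8.
|Patch 1∩Patch 3| = 0 (no overlap).
|Patch 2∩Patch 3|: x∈[0,10], y∈[4,5] → 10·1 = 10.
|Patch 1∩Patch 2∩Patch 3| = 0.
|Patch 1 ∪ Patch 2 ∪ Patch 3| = 84 − 18 + 0 = 66.00.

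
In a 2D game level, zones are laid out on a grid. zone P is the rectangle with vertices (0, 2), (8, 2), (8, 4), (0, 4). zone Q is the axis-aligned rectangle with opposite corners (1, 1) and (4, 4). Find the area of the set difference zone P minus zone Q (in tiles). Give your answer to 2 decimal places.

10.00

|zone P∩zone Q|: x∈[1,4], y∈[2,4] → 3·2 = 6.
|zone P| = 16.
|zone P ∖ zone Q| = |zone P| − |zone P∩zone Q| = 16 − 6 = 10.00.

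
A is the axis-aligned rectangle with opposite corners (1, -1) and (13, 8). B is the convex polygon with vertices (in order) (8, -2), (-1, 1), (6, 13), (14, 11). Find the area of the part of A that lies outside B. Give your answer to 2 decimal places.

28.54

|A| = 108, |A∩B| = 79.4592.
|A ∖ B| = |A| − |A∩B| = 108 − 79.4592 = 28.54.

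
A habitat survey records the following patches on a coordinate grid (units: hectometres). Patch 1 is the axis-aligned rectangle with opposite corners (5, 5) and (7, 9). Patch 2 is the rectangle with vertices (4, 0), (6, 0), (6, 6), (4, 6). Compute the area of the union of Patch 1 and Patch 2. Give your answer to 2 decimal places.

By inclusion–exclusion:
Individual areas: |Patch 1| = 8, |Patch 2| = 12.
|Patch 1∩Patch 2|: x∈[5,6], y∈[5,6] → 1·1 = 1.
|Patch 1 ∪ Patch 2| = 20 − 1 = 19.00.

19.00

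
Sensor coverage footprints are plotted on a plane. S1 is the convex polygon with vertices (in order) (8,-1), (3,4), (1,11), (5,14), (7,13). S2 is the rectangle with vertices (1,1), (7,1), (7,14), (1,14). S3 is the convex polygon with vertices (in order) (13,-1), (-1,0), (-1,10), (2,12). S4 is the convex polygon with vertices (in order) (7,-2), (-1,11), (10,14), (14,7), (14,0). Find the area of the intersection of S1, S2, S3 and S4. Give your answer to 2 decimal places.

The intersection is the polygon with vertices (2.129,11.847), (7,6.091), (7,1), (6,1), (3.8,3.2), (2.733,4.933), (1,11).
By the shoelace formula its area is 32.82.

32.82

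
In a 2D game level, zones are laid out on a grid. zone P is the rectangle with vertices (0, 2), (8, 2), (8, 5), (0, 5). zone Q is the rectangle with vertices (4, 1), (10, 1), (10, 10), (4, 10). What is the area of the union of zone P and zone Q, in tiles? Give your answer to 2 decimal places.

By inclusion–exclusion:
Individual areas: |zone P| = 24, |zone Q| = 54.
|zone P∩zone Q|: x∈[4,8], y∈[2,5] → 4·3 = 12.
|zone P ∪ zone Q| = 78 − 12 = 66.00.

66.00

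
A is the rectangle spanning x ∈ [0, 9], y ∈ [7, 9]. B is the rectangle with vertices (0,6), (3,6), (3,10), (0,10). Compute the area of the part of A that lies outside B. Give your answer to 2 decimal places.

|A∩B|: x∈[0,3], y∈[7,9] → 3·2 = 6.
|A| = 18.
|A ∖ B| = |A| − |A∩B| = 18 − 6 = 12.00.

12.00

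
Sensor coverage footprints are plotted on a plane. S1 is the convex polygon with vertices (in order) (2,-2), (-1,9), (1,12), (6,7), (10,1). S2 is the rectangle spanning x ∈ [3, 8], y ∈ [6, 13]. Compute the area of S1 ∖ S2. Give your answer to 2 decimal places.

|S1| = 78, |S1∩S2| = 7.8333.
|S1 ∖ S2| = |S1| − |S1∩S2| = 78 − 7.8333 = 70.17.

70.17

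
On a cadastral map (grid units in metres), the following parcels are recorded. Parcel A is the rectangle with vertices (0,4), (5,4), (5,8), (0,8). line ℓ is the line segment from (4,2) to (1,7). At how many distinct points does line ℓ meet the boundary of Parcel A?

1

The segment meets the boundary at (2.8,4).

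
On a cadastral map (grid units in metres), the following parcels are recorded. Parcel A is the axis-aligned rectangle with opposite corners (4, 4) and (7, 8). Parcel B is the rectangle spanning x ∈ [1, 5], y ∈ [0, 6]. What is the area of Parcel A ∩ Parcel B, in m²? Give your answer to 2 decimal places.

|Parcel A∩Parcel B|: x∈[4,5], y∈[4,6] → 1·2 = 2.

2.00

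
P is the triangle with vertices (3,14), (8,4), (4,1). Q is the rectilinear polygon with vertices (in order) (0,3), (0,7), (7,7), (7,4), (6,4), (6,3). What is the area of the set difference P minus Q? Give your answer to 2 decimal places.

|P| = 27.5, |P∩Q| = 11.9808.
|P ∖ Q| = |P| − |P∩Q| = 27.5 − 11.9808 = 15.52.

15.52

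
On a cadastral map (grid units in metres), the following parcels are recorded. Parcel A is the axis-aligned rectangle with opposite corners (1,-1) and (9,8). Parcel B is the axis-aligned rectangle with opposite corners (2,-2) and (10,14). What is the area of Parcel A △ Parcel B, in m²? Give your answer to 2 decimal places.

74.00

|Parcel A∩Parcel B|: x∈[2,9], y∈[-1,8] → 7·9 = 63.
|Parcel A △ Parcel B| = |Parcel A| + |Parcel B| − 2·|Parcel A∩Parcel B| = 72 + 128 − 126 = 74.00.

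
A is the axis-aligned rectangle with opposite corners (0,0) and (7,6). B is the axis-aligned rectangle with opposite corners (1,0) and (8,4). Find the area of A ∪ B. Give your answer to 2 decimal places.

46.00

By inclusion–exclusion:
Individual areas: |A| = 42, |B| = 28.
|A∩B|: x∈[1,7], y∈[0,4] → 6·4 = 24.
|A ∪ B| = 70 − 24 = 46.00.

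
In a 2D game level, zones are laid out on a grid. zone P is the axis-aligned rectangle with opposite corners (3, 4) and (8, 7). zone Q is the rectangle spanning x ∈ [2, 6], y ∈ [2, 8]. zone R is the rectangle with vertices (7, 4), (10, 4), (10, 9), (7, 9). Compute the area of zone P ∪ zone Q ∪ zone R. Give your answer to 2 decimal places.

By inclusion–exclusion:
Individual areas: |zone P| = 15, |zone Q| = 24, |zone R| = 15.
|zone P∩zone Q|: x∈[3,6], y∈[4,7] → 3·3 = 9.
|zone P∩zone R|: x∈[7,8], y∈[4,7] → 1·3 = 3.
|zone Q∩zone R| = 0 (no overlap).
|zone P∩zone Q∩zone R| = 0.
|zone P ∪ zone Q ∪ zone R| = 54 − 12 + 0 = 42.00.

42.00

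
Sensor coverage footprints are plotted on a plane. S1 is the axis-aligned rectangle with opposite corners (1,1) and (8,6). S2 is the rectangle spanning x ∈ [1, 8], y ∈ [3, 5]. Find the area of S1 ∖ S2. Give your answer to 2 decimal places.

|S1∩S2|: x∈[1,8], y∈[3,5] → 7·2 = 14.
|S1| = 35.
|S1 ∖ S2| = |S1| − |S1∩S2| = 35 − 14 = 21.00.

21.00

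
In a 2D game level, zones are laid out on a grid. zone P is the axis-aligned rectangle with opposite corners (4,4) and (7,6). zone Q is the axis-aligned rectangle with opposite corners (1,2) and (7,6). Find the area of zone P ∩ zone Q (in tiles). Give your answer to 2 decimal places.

6.00

|zone P∩zone Q|: x∈[4,7], y∈[4,6] → 3·2 = 6.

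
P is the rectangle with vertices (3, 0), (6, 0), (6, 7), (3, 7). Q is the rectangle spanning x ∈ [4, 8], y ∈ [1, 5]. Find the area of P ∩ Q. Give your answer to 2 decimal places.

8.00

|P∩Q|: x∈[4,6], y∈[1,5] → 2·4 = 8.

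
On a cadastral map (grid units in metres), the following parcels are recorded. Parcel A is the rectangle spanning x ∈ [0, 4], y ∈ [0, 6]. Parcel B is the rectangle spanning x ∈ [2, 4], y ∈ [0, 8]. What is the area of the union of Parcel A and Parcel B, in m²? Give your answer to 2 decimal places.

28.00

By inclusion–exclusion:
Individual areas: |Parcel A| = 24, |Parcel B| = 16.
|Parcel A∩Parcel B|: x∈[2,4], y∈[0,6] → 2·6 = 12.
|Parcel A ∪ Parcel B| = 40 − 12 = 28.00.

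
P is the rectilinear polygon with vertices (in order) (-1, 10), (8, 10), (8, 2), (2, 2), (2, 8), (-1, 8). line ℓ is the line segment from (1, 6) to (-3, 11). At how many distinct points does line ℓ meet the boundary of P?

The segment meets the boundary at (-1,8.5), (-0.6,8).

2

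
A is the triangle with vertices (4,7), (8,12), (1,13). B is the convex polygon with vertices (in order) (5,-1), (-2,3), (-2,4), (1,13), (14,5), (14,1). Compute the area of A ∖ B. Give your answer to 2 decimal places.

8.64

|A| = 19.5, |A∩B| = 10.8557.
|A ∖ B| = |A| − |A∩B| = 19.5 − 10.8557 = 8.64.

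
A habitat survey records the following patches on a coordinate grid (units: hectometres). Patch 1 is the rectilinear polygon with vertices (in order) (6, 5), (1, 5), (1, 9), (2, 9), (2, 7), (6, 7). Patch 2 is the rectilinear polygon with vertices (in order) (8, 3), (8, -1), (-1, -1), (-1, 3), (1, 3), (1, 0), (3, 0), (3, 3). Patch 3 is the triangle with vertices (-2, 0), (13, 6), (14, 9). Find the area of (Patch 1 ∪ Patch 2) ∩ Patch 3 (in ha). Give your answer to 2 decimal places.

1.87

|Patch 1 ∪ Patch 2| = 42.
|(Patch 1 ∪ Patch 2) ∩ Patch 3| = 1.87.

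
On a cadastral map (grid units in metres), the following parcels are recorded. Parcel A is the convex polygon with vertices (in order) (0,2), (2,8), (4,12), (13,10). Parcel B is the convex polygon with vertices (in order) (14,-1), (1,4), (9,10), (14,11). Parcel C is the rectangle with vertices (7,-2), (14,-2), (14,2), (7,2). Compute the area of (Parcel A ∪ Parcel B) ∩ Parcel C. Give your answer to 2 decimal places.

11.58

The region (Parcel A ∪ Parcel B) ∩ Parcel C is the polygon with vertices (14,-1), (7,1.692), (7,2), (14,2).
By the shoelace formula its area is 11.58.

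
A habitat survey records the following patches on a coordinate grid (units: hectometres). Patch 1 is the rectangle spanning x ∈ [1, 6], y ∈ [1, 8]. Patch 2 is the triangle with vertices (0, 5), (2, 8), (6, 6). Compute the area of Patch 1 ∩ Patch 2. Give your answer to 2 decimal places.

The intersection is the polygon with vertices (1,6.5), (2,8), (6,6), (1,5.167).
By the shoelace formula its area is 7.33.

7.33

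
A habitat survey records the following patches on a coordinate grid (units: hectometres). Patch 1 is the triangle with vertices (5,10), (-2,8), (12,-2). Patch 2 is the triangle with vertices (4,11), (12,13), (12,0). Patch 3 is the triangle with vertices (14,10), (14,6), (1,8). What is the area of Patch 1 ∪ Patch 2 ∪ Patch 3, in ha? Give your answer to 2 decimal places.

By inclusion–exclusion:
Individual areas: |Patch 1| = 49, |Patch 2| = 52, |Patch 3| = 26.
|Patch 1∩Patch 2| = 0.2496.
|Patch 1∩Patch 3| = 4.1402.
|Patch 2∩Patch 3| = 14.4321.
|Patch 1∩Patch 2∩Patch 3| = 0.0275.
|Patch 1 ∪ Patch 2 ∪ Patch 3| = 127 − 18.8218 + 0.0275 = 108.21.

108.21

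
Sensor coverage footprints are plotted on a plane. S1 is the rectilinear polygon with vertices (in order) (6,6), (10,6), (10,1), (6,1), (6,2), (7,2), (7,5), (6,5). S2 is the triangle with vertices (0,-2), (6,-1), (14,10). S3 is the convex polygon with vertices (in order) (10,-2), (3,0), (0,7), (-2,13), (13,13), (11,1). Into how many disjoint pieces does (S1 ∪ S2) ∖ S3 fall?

(S1 ∪ S2) ∖ S3 splits into 2 disjoint pieces (area 0.8818, area 5.5264).

2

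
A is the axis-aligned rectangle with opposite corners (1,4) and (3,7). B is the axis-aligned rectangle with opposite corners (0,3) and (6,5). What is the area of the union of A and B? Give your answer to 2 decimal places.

16.00

By inclusion–exclusion:
Individual areas: |A| = 6, |B| = 12.
|A∩B|: x∈[1,3], y∈[4,5] → 2·1 = 2.
|A ∪ B| = 18 − 2 = 16.00.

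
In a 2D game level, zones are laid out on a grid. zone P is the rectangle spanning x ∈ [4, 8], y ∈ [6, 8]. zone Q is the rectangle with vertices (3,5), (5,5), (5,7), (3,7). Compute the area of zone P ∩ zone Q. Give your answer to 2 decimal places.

|zone P∩zone Q|: x∈[4,5], y∈[6,7] → 1·1 = 1.

1.00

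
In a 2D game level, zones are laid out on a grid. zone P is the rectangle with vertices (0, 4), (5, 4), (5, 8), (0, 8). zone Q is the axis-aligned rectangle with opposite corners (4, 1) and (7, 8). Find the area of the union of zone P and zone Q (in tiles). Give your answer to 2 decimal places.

By inclusion–exclusion:
Individual areas: |zone P| = 20, |zone Q| = 21.
|zone P∩zone Q|: x∈[4,5], y∈[4,8] → 1·4 = 4.
|zone P ∪ zone Q| = 41 − 4 = 37.00.

37.00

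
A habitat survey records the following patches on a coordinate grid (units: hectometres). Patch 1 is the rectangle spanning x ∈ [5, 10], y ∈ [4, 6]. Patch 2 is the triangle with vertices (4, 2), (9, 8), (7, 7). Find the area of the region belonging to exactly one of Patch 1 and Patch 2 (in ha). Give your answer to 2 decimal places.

10.70

|Patch 1| = 10, |Patch 2| = 3.5, |Patch 1∩Patch 2| = 1.4.
|Patch 1 △ Patch 2| = |Patch 1| + |Patch 2| − 2·|Patch 1∩Patch 2| = 10 + 3.5 − 2.8 = 10.70.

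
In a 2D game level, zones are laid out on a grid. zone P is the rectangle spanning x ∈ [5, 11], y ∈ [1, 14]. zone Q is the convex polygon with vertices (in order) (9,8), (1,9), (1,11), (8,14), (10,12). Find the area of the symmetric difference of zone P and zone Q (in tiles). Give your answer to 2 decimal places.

|zone P| = 78, |zone Q| = 35.5, |zone P∩zone Q| = 23.0714.
|zone P △ zone Q| = |zone P| + |zone Q| − 2·|zone P∩zone Q| = 78 + 35.5 − 46.1429 = 67.36.

67.36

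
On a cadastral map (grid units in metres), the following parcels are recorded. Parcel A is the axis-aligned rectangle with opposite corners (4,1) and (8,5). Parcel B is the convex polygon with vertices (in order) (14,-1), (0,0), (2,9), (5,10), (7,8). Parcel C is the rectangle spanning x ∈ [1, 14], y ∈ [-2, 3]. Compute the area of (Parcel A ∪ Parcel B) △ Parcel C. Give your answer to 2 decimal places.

72.52

|Parcel A ∪ Parcel B| = 87.
|(Parcel A ∪ Parcel B) ∩ Parcel C| = 39.7421.
|(Parcel A ∪ Parcel B) △ Parcel C| = 87 + 65 − 79.4841 = 72.52.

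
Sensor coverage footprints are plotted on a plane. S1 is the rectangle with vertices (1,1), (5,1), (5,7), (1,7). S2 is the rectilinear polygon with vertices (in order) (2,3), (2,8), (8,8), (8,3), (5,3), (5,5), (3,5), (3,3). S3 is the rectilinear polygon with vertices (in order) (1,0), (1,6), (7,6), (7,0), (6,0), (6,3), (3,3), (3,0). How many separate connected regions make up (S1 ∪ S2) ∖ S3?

2

(S1 ∪ S2) ∖ S3 splits into 2 disjoint pieces (area 4, area 16).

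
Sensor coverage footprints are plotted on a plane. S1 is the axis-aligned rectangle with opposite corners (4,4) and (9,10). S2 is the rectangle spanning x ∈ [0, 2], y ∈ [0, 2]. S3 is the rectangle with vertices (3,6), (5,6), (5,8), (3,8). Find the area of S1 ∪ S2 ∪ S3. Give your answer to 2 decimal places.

36.00

By inclusion–exclusion:
Individual areas: |S1| = 30, |S2| = 4, |S3| = 4.
|S1∩S2| = 0 (no overlap).
|S1∩S3|: x∈[4,5], y∈[6,8] → 1·2 = 2.
|S2∩S3| = 0 (no overlap).
|S1∩S2∩S3| = 0.
|S1 ∪ S2 ∪ S3| = 38 − 2 + 0 = 36.00.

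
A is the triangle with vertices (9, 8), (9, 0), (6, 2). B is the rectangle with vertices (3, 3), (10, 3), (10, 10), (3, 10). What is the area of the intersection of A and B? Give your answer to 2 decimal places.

The intersection is the polygon with vertices (9,3), (6.5,3), (9,8).
By the shoelace formula its area is 6.25.

6.25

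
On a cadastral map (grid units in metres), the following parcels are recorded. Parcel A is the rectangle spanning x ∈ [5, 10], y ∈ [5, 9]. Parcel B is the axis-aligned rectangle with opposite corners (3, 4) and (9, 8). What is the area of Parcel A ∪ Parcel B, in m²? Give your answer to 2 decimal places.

32.00

By inclusion–exclusion:
Individual areas: |Parcel A| = 20, |Parcel B| = 24.
|Parcel A∩Parcel B|: x∈[5,9], y∈[5,8] → 4·3 = 12.
|Parcel A ∪ Parcel B| = 44 − 12 = 32.00.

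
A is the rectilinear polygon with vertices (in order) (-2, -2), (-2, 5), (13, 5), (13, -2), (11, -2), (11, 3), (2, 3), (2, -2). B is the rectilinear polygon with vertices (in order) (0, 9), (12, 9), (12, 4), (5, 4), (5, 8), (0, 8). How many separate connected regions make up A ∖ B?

1

A ∖ B is a single connected region.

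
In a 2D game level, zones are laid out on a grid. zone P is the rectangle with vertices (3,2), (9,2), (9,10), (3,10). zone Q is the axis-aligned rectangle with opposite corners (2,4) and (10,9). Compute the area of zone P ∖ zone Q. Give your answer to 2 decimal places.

|zone P∩zone Q|: x∈[3,9], y∈[4,9] → 6·5 = 30.
|zone P| = 48.
|zone P ∖ zone Q| = |zone P| − |zone P∩zone Q| = 48 − 30 = 18.00.

18.00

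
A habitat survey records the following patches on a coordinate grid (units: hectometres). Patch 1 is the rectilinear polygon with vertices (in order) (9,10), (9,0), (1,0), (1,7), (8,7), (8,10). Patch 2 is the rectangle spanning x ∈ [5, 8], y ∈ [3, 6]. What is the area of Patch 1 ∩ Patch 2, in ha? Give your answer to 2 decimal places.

9.00

The intersection is the polygon with vertices (5,3), (5,6), (8,6), (8,3).
By the shoelace formula its area is 9.00.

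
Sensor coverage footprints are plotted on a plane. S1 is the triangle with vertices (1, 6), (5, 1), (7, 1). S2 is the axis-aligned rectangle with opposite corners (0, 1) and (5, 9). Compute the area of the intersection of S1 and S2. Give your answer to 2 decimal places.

3.33

The intersection is the polygon with vertices (1,6), (5,2.667), (5,1).
By the shoelace formula its area is 3.33.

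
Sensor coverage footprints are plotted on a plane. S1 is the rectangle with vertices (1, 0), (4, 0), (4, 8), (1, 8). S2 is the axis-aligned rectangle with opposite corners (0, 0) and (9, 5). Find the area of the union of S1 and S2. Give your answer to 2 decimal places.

By inclusion–exclusion:
Individual areas: |S1| = 24, |S2| = 45.
|S1∩S2|: x∈[1,4], y∈[0,5] → 3·5 = 15.
|S1 ∪ S2| = 69 − 15 = 54.00.

54.00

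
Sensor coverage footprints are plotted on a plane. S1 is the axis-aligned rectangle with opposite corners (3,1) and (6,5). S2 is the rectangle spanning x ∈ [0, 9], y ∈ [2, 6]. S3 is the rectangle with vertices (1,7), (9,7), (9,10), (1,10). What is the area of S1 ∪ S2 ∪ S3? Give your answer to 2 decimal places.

63.00

By inclusion–exclusion:
Individual areas: |S1| = 12, |S2| = 36, |S3| = 24.
|S1∩S2|: x∈[3,6], y∈[2,5] → 3·3 = 9.
|S1∩S3| = 0 (no overlap).
|S2∩S3| = 0 (no overlap).
|S1∩S2∩S3| = 0.
|S1 ∪ S2 ∪ S3| = 72 − 9 + 0 = 63.00.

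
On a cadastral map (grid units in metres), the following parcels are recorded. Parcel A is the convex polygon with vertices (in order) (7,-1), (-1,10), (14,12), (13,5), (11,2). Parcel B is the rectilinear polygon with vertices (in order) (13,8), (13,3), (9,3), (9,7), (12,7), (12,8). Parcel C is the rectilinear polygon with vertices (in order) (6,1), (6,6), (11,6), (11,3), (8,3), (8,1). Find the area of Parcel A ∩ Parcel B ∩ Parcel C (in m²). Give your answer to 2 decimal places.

The intersection is the polygon with vertices (9,3), (9,6), (11,6), (11,3).
By the shoelace formula its area is 6.00.

6.00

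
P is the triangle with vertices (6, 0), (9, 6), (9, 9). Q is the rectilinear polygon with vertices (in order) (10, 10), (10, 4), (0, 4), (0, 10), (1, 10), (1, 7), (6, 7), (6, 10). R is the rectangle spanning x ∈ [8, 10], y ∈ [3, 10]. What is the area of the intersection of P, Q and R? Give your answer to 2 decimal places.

The intersection is the polygon with vertices (9,6), (8,4), (8,6), (9,9).
By the shoelace formula its area is 2.50.

2.50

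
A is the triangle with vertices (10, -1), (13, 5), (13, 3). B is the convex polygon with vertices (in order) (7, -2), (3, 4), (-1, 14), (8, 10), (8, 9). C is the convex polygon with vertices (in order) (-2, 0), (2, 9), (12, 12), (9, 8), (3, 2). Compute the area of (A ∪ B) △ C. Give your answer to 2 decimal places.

63.74

|A ∪ B| = 67.5.
|(A ∪ B) ∩ C| = 30.878.
|(A ∪ B) △ C| = 67.5 + 58 − 61.7561 = 63.74.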